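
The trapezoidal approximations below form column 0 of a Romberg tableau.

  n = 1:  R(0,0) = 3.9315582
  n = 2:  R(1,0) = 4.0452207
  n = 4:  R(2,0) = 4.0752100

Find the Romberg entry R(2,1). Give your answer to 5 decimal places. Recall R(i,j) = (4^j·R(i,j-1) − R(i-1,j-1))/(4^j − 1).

R(2,1) = 4.0752100 + (4.0752100 − 4.0452207)/3 = 4.0852064
(Column j=1 coincides with Simpson's rule on the same nodes.)

4.08521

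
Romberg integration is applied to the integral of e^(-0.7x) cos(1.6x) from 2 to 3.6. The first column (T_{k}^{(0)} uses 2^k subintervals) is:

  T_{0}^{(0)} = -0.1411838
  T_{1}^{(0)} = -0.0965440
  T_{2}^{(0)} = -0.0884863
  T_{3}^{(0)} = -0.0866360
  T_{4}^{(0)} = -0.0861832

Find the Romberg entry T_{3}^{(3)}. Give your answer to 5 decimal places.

Richardson extrapolation on the trapezoidal column (denominator 4−1=3):
T_{1}^{(1)} = -0.0965440 + (-0.0965440 − (-0.1411838))/3 = -0.0816641
T_{2}^{(1)} = -0.0884863 + (-0.0884863 − (-0.0965440))/3 = -0.0858004
T_{3}^{(1)} = (4·(-0.0866360) − (-0.0884863)) / 3 = -0.0860192
T_{2}^{(2)} = (16·(-0.0858004) − (-0.0816641)) / 15 = -0.0860762
T_{3}^{(2)} = -0.0860192 + (-0.0860192 − (-0.0858004))/15 = -0.0860338
T_{3}^{(3)} = -0.0860338 + (-0.0860338 − (-0.0860762))/63 = -0.0860331

-0.08603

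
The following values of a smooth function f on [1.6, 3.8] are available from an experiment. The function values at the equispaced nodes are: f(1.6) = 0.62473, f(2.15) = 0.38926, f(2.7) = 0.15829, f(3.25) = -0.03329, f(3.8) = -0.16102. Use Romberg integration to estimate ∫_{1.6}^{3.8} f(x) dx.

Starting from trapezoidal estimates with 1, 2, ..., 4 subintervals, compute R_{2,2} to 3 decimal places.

R_{0,0} (trapezoid, 1 panel, h=2.2000): 0.51008
R_{1,0} (trapezoid, 2 panels, h=1.1000): 0.42916
R_{2,0} (trapezoid, 4 panels, h=0.5500): 0.41036
R_{1,1} = 0.42916 + (0.42916 − 0.51008)/3 = 0.40219
R_{2,1} = 0.41036 + (0.41036 − 0.42916)/3 = 0.40409
R_{2,2} = 0.40409 + (0.40409 − 0.40219)/15 = 0.40422

0.404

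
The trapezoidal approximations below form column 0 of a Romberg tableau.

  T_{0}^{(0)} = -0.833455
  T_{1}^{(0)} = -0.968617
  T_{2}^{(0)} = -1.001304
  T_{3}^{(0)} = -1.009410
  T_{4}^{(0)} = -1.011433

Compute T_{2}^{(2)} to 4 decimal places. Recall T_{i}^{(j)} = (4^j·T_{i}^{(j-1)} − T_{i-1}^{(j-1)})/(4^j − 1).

T_{1}^{(1)} = -0.968617 + (-0.968617 − (-0.833455))/3 = -1.013671
T_{2}^{(1)} = -1.001304 + (-1.001304 − (-0.968617))/3 = -1.012200
T_{2}^{(2)} = (16·(-1.012200) − (-1.013671)) / 15 = -1.012102

-1.0121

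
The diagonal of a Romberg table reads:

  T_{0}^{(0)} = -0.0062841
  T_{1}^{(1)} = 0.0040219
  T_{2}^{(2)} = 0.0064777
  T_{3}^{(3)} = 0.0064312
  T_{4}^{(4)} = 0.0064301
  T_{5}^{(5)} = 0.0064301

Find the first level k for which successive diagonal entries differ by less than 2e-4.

k = 3

|T_{1}^{(1)} − T_{0}^{(0)}| = 0.0103060 ≥ 2e-4
|T_{2}^{(2)} − T_{1}^{(1)}| = 0.0024558 ≥ 2e-4
|T_{3}^{(3)} − T_{2}^{(2)}| = 0.0000465 < 2e-4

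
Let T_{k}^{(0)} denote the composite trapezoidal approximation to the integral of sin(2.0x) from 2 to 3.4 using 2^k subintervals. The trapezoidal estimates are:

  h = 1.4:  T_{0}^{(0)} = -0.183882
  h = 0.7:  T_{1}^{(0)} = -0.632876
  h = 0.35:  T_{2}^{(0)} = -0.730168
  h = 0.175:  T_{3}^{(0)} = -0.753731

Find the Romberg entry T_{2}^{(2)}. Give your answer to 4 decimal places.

-0.7613

T_{1}^{(1)} = (4·(-0.632876) − (-0.183882)) / 3 = -0.782541
T_{2}^{(1)} = (4·(-0.730168) − (-0.632876)) / 3 = -0.762599
T_{2}^{(2)} = (16·(-0.762599) − (-0.782541)) / 15 = -0.761270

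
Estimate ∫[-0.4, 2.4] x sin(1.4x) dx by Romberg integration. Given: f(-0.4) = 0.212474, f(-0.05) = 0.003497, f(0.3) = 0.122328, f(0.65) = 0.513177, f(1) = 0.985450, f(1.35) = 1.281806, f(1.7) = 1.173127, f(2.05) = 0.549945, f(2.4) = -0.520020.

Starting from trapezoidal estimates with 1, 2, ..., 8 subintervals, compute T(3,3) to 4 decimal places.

1.5920

T(0,0) (trapezoid, 1 panel, h=2.8000): -0.430564
T(1,0) (trapezoid, 2 panels, h=1.4000): 1.164348
T(2,0) (trapezoid, 4 panels, h=0.7000): 1.488992
T(3,0) (trapezoid, 8 panels, h=0.3500): 1.566445
T(1,1) = 1.164348 + (1.164348 − (-0.430564))/3 = 1.695985
T(2,1) = 1.488992 + (1.488992 − 1.164348)/3 = 1.597207
T(3,1) = 1.566445 + (1.566445 − 1.488992)/3 = 1.592263
T(2,2) = 1.597207 + (1.597207 − 1.695985)/15 = 1.590622
T(3,2) = 1.592263 + (1.592263 − 1.597207)/15 = 1.591933
T(3,3) = 1.591933 + (1.591933 − 1.590622)/63 = 1.591954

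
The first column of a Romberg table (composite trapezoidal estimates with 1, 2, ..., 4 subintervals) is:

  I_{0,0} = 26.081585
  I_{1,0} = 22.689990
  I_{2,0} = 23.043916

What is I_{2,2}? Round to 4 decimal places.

I_{1,1} = 22.689990 + (22.689990 − 26.081585)/3 = 21.559458
I_{2,1} = 23.043916 + (23.043916 − 22.689990)/3 = 23.161891
I_{2,2} = (16·23.161891 − 21.559458) / 15 = 23.268720
(Column j=1 coincides with Simpson's rule on the same nodes.)

23.2687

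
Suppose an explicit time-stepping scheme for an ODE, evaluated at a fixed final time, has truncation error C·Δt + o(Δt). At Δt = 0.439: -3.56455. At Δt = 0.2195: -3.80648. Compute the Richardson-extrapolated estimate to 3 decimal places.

The leading error scales as Δt; refining by a factor of 2 reduces it by 2^1 = 2.
Extrapolated value = (2·A(Δt/2) − A(Δt)) / (2 − 1)
= (2·(-3.80648) − (-3.56455)) / 1
= -4.04841 / 1 = -4.04841

-4.048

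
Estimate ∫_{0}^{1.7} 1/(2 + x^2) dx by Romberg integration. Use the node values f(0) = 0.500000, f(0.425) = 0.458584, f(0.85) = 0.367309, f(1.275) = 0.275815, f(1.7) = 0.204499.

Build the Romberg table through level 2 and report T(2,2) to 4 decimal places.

T(0,0) (trapezoid, 1 panel, h=1.7000): 0.598824
T(1,0) (trapezoid, 2 panels, h=0.8500): 0.611625
T(2,0) (trapezoid, 4 panels, h=0.4250): 0.617932
T(1,1) = 0.611625 + (0.611625 − 0.598824)/3 = 0.615892
T(2,1) = 0.617932 + (0.617932 − 0.611625)/3 = 0.620034
T(2,2) = 0.620034 + (0.620034 − 0.615892)/15 = 0.620310

0.6203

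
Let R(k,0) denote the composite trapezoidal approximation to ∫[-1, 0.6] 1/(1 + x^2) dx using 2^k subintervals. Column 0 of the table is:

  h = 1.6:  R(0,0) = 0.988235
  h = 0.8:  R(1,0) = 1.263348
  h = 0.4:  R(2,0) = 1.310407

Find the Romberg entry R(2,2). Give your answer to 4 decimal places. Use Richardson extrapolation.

1.3242

Richardson extrapolation on the trapezoidal column (denominator 4−1=3):
R(1,1) = 1.263348 + (1.263348 − 0.988235)/3 = 1.355052
R(2,1) = 1.310407 + (1.310407 − 1.263348)/3 = 1.326093
R(2,2) = (16·1.326093 − 1.355052) / 15 = 1.324162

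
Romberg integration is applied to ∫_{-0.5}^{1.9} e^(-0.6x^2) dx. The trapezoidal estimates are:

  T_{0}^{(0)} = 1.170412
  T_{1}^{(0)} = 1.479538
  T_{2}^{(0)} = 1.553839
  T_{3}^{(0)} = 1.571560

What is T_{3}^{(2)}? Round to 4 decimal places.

Richardson extrapolation on the trapezoidal column (denominator 4−1=3):
T_{2}^{(1)} = (4·1.553839 − 1.479538) / 3 = 1.578606
T_{3}^{(1)} = 1.571560 + (1.571560 − 1.553839)/3 = 1.577467
T_{3}^{(2)} = 1.577467 + (1.577467 − 1.578606)/15 = 1.577391

1.5774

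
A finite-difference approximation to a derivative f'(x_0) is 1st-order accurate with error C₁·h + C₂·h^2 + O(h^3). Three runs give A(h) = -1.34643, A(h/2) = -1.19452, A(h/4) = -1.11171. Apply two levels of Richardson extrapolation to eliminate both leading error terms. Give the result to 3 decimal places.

First eliminate the h term (factor 2^1 = 2):
  B₁ = (2·(-1.19452) − (-1.34643))/1 = -1.04261
  B₂ = (2·(-1.11171) − (-1.19452))/1 = -1.02890
Then eliminate the h^2 term (factor 2^2 = 4):
  (4·(-1.02890) − (-1.04261))/3 = -1.02433

-1.024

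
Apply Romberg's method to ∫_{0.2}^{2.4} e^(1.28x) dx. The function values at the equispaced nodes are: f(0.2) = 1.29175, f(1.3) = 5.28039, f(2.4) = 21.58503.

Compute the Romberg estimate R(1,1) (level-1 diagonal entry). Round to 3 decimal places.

16.133

R(0,0) (trapezoid, 1 panel, h=2.2000): 25.16446
R(1,0) (trapezoid, 2 panels, h=1.1000): 18.39066
R(1,1) = 18.39066 + (18.39066 − 25.16446)/3 = 16.13273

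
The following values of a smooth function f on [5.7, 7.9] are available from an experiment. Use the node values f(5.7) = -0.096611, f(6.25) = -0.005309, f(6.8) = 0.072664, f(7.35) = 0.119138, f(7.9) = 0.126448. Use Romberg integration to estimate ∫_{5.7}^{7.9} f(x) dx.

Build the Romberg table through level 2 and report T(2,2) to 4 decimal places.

0.1155

T(0,0) (trapezoid, 1 panel, h=2.2000): 0.032821
T(1,0) (trapezoid, 2 panels, h=1.1000): 0.096341
T(2,0) (trapezoid, 4 panels, h=0.5500): 0.110776
T(1,1) = 0.096341 + (0.096341 − 0.032821)/3 = 0.117514
T(2,1) = 0.110776 + (0.110776 − 0.096341)/3 = 0.115588
T(2,2) = 0.115588 + (0.115588 − 0.117514)/15 = 0.115460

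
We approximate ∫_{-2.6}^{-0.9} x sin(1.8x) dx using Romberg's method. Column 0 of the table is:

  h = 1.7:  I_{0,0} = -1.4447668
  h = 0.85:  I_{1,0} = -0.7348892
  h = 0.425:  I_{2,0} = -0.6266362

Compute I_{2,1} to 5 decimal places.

-0.59055

I_{2,1} = (4·(-0.6266362) − (-0.7348892)) / 3 = -0.5905519
(Column j=1 coincides with Simpson's rule on the same nodes.)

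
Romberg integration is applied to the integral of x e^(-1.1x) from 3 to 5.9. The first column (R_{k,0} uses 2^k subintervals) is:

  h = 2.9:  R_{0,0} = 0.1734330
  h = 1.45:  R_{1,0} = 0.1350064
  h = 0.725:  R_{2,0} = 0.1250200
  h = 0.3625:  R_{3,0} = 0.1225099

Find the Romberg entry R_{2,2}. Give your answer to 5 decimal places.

0.12166

R_{1,1} = 0.1350064 + (0.1350064 − 0.1734330)/3 = 0.1221975
R_{2,1} = (4·0.1250200 − 0.1350064) / 3 = 0.1216912
R_{2,2} = 0.1216912 + (0.1216912 − 0.1221975)/15 = 0.1216574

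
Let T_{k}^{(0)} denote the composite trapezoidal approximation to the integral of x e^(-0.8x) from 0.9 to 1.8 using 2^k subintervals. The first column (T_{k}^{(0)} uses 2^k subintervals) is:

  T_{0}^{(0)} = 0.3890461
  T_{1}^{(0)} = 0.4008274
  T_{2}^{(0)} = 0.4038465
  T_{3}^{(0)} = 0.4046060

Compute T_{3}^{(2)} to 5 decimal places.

0.40486

T_{2}^{(1)} = (4·0.4038465 − 0.4008274) / 3 = 0.4048529
T_{3}^{(1)} = 0.4046060 + (0.4046060 − 0.4038465)/3 = 0.4048592
T_{3}^{(2)} = (16·0.4048592 − 0.4048529) / 15 = 0.4048596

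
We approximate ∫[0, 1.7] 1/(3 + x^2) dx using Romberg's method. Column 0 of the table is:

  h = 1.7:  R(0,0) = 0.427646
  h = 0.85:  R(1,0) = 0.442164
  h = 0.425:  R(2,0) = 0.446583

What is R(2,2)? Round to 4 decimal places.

R(1,1) = (4·0.442164 − 0.427646) / 3 = 0.447003
R(2,1) = 0.446583 + (0.446583 − 0.442164)/3 = 0.448056
R(2,2) = (16·0.448056 − 0.447003) / 15 = 0.448126

0.4481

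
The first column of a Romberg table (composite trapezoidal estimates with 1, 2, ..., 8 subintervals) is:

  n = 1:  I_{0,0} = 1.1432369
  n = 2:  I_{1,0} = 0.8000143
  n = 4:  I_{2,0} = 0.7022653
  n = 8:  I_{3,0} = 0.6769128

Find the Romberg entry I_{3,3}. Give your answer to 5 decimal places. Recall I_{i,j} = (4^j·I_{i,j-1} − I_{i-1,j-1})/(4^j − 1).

0.66838

Richardson extrapolation on the trapezoidal column (denominator 4−1=3):
I_{1,1} = 0.8000143 + (0.8000143 − 1.1432369)/3 = 0.6856068
I_{2,1} = 0.7022653 + (0.7022653 − 0.8000143)/3 = 0.6696823
I_{3,1} = 0.6769128 + (0.6769128 − 0.7022653)/3 = 0.6684620
I_{2,2} = (16·0.6696823 − 0.6856068) / 15 = 0.6686207
I_{3,2} = 0.6684620 + (0.6684620 − 0.6696823)/15 = 0.6683806
I_{3,3} = 0.6683806 + (0.6683806 − 0.6686207)/63 = 0.6683768
(Column j=1 coincides with Simpson's rule on the same nodes.)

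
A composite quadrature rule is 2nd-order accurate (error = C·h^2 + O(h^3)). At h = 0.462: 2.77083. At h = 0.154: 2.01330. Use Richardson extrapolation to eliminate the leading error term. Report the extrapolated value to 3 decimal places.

Extrapolated value = (9·A(h/3) − A(h)) / (9 − 1)
= (9·2.01330 − 2.77083) / 8
= 15.34887 / 8 = 1.91861

1.919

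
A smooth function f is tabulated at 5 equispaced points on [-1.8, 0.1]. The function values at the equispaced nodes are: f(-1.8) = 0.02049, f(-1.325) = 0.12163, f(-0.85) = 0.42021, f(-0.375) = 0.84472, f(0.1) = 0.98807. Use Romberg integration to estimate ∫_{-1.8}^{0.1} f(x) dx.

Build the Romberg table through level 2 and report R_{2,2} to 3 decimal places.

0.908

R_{0,0} (trapezoid, 1 panel, h=1.9000): 0.95813
R_{1,0} (trapezoid, 2 panels, h=0.9500): 0.87827
R_{2,0} (trapezoid, 4 panels, h=0.4750): 0.89815
R_{1,1} = 0.87827 + (0.87827 − 0.95813)/3 = 0.85165
R_{2,1} = 0.89815 + (0.89815 − 0.87827)/3 = 0.90478
R_{2,2} = 0.90478 + (0.90478 − 0.85165)/15 = 0.90832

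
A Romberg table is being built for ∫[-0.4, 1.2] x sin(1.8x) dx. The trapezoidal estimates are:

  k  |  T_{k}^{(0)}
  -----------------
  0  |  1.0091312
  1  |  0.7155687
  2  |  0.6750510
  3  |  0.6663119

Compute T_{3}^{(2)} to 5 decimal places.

0.66352

T_{2}^{(1)} = 0.6750510 + (0.6750510 − 0.7155687)/3 = 0.6615451
T_{3}^{(1)} = (4·0.6663119 − 0.6750510) / 3 = 0.6633989
T_{3}^{(2)} = (16·0.6633989 − 0.6615451) / 15 = 0.6635225
(Column j=1 coincides with Simpson's rule on the same nodes.)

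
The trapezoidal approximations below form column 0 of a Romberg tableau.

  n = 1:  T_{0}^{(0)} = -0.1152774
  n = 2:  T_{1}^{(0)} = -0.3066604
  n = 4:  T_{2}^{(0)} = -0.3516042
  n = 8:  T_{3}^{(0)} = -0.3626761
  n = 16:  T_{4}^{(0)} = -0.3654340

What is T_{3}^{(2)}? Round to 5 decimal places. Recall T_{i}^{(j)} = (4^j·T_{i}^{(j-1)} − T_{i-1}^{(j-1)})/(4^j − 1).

-0.36635

Richardson extrapolation on the trapezoidal column (denominator 4−1=3):
T_{2}^{(1)} = -0.3516042 + (-0.3516042 − (-0.3066604))/3 = -0.3665855
T_{3}^{(1)} = -0.3626761 + (-0.3626761 − (-0.3516042))/3 = -0.3663667
T_{3}^{(2)} = (16·(-0.3663667) − (-0.3665855)) / 15 = -0.3663521
(Column j=1 coincides with Simpson's rule on the same nodes.)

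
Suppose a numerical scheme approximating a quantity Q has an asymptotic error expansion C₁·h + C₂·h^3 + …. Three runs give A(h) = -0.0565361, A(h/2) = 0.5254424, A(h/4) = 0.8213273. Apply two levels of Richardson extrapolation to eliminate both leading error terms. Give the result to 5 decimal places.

First eliminate the h term (factor 2^1 = 2):
  B₁ = (2·0.5254424 − (-0.0565361))/1 = 1.1074209
  B₂ = (2·0.8213273 − 0.5254424)/1 = 1.1172122
Then eliminate the h^3 term (factor 2^3 = 8):
  (8·1.1172122 − 1.1074209)/7 = 1.1186110

1.11861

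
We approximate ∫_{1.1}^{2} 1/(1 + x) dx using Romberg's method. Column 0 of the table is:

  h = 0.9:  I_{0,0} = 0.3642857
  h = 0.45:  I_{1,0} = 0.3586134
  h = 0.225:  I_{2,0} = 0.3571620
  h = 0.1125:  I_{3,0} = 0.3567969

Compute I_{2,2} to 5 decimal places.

Richardson extrapolation on the trapezoidal column (denominator 4−1=3):
I_{1,1} = 0.3586134 + (0.3586134 − 0.3642857)/3 = 0.3567226
I_{2,1} = 0.3571620 + (0.3571620 − 0.3586134)/3 = 0.3566782
I_{2,2} = (16·0.3566782 − 0.3567226) / 15 = 0.3566752

0.35668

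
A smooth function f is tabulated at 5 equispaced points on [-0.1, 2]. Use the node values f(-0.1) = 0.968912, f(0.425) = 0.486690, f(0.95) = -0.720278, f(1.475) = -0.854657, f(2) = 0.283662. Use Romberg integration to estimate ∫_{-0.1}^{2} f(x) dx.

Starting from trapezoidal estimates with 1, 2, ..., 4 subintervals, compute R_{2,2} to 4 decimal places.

R_{0,0} (trapezoid, 1 panel, h=2.1000): 1.315203
R_{1,0} (trapezoid, 2 panels, h=1.0500): -0.098691
R_{2,0} (trapezoid, 4 panels, h=0.5250): -0.242528
R_{1,1} = -0.098691 + (-0.098691 − 1.315203)/3 = -0.569989
R_{2,1} = -0.242528 + (-0.242528 − (-0.098691))/3 = -0.290474
R_{2,2} = -0.290474 + (-0.290474 − (-0.569989))/15 = -0.271840

-0.2718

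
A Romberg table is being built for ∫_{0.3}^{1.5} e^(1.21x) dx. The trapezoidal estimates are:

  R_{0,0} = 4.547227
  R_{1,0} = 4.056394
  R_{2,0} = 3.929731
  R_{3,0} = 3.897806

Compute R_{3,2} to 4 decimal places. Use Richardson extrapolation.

3.8871

Richardson extrapolation on the trapezoidal column (denominator 4−1=3):
R_{2,1} = (4·3.929731 − 4.056394) / 3 = 3.887510
R_{3,1} = (4·3.897806 − 3.929731) / 3 = 3.887164
R_{3,2} = 3.887164 + (3.887164 − 3.887510)/15 = 3.887141
(Column j=1 coincides with Simpson's rule on the same nodes.)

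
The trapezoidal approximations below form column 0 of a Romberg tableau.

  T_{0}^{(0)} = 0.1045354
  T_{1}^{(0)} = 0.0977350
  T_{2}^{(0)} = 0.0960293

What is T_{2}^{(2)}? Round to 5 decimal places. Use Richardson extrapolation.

T_{1}^{(1)} = 0.0977350 + (0.0977350 − 0.1045354)/3 = 0.0954682
T_{2}^{(1)} = (4·0.0960293 − 0.0977350) / 3 = 0.0954607
T_{2}^{(2)} = (16·0.0954607 − 0.0954682) / 15 = 0.0954602
(Column j=1 coincides with Simpson's rule on the same nodes.)

0.09546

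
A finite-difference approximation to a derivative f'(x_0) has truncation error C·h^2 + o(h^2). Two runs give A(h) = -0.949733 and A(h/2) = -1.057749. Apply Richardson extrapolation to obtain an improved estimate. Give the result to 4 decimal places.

Extrapolated value = (4·A(h/2) − A(h)) / (4 − 1)
= (4·(-1.057749) − (-0.949733)) / 3
= -3.281263 / 3 = -1.093754

-1.0938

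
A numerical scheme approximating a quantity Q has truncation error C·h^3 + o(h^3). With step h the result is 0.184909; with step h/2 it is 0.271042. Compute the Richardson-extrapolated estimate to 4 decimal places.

0.2833

The leading error scales as h^3; refining by a factor of 2 reduces it by 2^3 = 8.
Extrapolated value = (8·A(h/2) − A(h)) / (8 − 1)
= (8·0.271042 − 0.184909) / 7
= 1.983427 / 7 = 0.283347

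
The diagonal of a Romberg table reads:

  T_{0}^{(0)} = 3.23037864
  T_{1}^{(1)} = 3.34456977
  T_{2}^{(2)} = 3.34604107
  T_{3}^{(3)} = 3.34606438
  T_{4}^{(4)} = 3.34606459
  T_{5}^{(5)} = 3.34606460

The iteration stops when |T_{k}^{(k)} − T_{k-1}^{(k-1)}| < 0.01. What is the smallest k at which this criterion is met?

k = 2

|T_{1}^{(1)} − T_{0}^{(0)}| = 0.11419113 ≥ 0.01
|T_{2}^{(2)} − T_{1}^{(1)}| = 0.00147130 < 0.01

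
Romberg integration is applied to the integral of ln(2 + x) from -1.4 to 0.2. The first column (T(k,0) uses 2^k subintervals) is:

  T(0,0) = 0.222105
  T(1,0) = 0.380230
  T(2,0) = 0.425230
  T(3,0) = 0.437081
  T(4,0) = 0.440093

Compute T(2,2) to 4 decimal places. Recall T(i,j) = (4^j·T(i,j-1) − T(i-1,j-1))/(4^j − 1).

Richardson extrapolation on the trapezoidal column (denominator 4−1=3):
T(1,1) = (4·0.380230 − 0.222105) / 3 = 0.432938
T(2,1) = (4·0.425230 − 0.380230) / 3 = 0.440230
T(2,2) = 0.440230 + (0.440230 − 0.432938)/15 = 0.440716

0.4407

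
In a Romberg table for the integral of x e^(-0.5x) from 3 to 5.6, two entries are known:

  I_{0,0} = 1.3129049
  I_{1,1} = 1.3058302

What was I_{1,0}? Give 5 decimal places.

From I_{1,1} = (4·I_{1,0} − I_{0,0})/3, solve for I_{1,0}:
4·I_{1,0} = 3·1.3058302 + 1.3129049 = 5.2303955
I_{1,0} = 1.3075989

1.30760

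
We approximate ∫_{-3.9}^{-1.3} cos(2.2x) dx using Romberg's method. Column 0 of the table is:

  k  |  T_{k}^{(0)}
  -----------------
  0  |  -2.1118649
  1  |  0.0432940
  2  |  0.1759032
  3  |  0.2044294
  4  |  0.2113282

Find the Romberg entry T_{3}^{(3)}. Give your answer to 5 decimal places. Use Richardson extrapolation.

0.21400

T_{1}^{(1)} = (4·0.0432940 − (-2.1118649)) / 3 = 0.7616803
T_{2}^{(1)} = (4·0.1759032 − 0.0432940) / 3 = 0.2201063
T_{3}^{(1)} = 0.2044294 + (0.2044294 − 0.1759032)/3 = 0.2139381
T_{2}^{(2)} = 0.2201063 + (0.2201063 − 0.7616803)/15 = 0.1840014
T_{3}^{(2)} = 0.2139381 + (0.2139381 − 0.2201063)/15 = 0.2135269
T_{3}^{(3)} = 0.2135269 + (0.2135269 − 0.1840014)/63 = 0.2139956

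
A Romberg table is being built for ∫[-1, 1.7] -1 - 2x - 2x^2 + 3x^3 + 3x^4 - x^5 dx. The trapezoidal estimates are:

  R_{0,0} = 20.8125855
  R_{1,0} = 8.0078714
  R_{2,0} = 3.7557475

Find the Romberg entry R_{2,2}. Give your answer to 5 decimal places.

2.24496

R_{1,1} = 8.0078714 + (8.0078714 − 20.8125855)/3 = 3.7396334
R_{2,1} = (4·3.7557475 − 8.0078714) / 3 = 2.3383729
R_{2,2} = (16·2.3383729 − 3.7396334) / 15 = 2.2449555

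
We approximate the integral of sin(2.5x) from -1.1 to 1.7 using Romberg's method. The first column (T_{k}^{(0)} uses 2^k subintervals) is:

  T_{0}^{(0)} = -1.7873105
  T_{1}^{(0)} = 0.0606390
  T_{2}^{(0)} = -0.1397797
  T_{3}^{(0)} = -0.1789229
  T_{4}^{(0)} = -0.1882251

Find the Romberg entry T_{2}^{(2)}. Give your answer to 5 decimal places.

-0.26547

Richardson extrapolation on the trapezoidal column (denominator 4−1=3):
T_{1}^{(1)} = (4·0.0606390 − (-1.7873105)) / 3 = 0.6766222
T_{2}^{(1)} = -0.1397797 + (-0.1397797 − 0.0606390)/3 = -0.2065859
T_{2}^{(2)} = -0.2065859 + (-0.2065859 − 0.6766222)/15 = -0.2654664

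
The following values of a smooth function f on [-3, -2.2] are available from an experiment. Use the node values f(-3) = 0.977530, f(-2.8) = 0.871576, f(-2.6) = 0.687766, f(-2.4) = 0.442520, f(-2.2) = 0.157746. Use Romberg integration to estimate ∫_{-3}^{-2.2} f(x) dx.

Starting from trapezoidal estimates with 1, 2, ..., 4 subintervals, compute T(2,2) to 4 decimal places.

T(0,0) (trapezoid, 1 panel, h=0.8000): 0.454110
T(1,0) (trapezoid, 2 panels, h=0.4000): 0.502162
T(2,0) (trapezoid, 4 panels, h=0.2000): 0.513900
T(1,1) = 0.502162 + (0.502162 − 0.454110)/3 = 0.518179
T(2,1) = 0.513900 + (0.513900 − 0.502162)/3 = 0.517813
T(2,2) = 0.517813 + (0.517813 − 0.518179)/15 = 0.517789

0.5178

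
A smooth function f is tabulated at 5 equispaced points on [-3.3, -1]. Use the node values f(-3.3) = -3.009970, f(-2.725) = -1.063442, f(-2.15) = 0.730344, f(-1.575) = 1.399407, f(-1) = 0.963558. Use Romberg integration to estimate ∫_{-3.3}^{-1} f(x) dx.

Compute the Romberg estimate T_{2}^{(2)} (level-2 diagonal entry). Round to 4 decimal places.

T_{0}^{(0)} (trapezoid, 1 panel, h=2.3000): -2.353374
T_{1}^{(0)} (trapezoid, 2 panels, h=1.1500): -0.336791
T_{2}^{(0)} (trapezoid, 4 panels, h=0.5750): 0.024784
T_{1}^{(1)} = -0.336791 + (-0.336791 − (-2.353374))/3 = 0.335403
T_{2}^{(1)} = 0.024784 + (0.024784 − (-0.336791))/3 = 0.145309
T_{2}^{(2)} = 0.145309 + (0.145309 − 0.335403)/15 = 0.132636

0.1326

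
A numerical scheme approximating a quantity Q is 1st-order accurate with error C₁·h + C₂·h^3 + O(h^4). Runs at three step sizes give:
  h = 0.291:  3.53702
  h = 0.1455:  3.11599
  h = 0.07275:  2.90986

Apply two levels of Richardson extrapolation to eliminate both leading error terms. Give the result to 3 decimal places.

First eliminate the h term (factor 2^1 = 2):
  B₁ = (2·3.11599 − 3.53702)/1 = 2.69496
  B₂ = (2·2.90986 − 3.11599)/1 = 2.70373
Then eliminate the h^3 term (factor 2^3 = 8):
  (8·2.70373 − 2.69496)/7 = 2.70498

2.705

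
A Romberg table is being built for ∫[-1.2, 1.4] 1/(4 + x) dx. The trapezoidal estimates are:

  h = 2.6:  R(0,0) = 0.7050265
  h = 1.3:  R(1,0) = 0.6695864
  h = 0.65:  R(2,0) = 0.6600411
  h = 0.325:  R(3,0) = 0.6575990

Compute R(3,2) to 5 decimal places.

Richardson extrapolation on the trapezoidal column (denominator 4−1=3):
R(2,1) = (4·0.6600411 − 0.6695864) / 3 = 0.6568593
R(3,1) = (4·0.6575990 − 0.6600411) / 3 = 0.6567850
R(3,2) = 0.6567850 + (0.6567850 − 0.6568593)/15 = 0.6567800

0.65678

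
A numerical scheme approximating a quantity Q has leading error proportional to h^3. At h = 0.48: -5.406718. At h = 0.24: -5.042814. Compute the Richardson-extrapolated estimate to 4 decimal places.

The leading error scales as h^3; refining by a factor of 2 reduces it by 2^3 = 8.
Extrapolated value = (8·A(h/2) − A(h)) / (8 − 1)
= (8·(-5.042814) − (-5.406718)) / 7
= -34.935794 / 7 = -4.990828

-4.9908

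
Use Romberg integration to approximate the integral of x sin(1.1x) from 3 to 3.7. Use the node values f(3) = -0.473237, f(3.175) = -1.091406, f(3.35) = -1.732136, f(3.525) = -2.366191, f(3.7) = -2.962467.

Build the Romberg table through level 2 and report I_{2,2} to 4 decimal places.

I_{0,0} (trapezoid, 1 panel, h=0.7000): -1.202496
I_{1,0} (trapezoid, 2 panels, h=0.3500): -1.207496
I_{2,0} (trapezoid, 4 panels, h=0.1750): -1.208827
I_{1,1} = -1.207496 + (-1.207496 − (-1.202496))/3 = -1.209163
I_{2,1} = -1.208827 + (-1.208827 − (-1.207496))/3 = -1.209271
I_{2,2} = -1.209271 + (-1.209271 − (-1.209163))/15 = -1.209278

-1.2093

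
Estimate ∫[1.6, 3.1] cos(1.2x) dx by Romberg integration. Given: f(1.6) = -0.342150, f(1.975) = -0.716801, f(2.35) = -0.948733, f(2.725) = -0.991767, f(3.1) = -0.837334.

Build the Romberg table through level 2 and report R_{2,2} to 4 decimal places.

-1.2386

R_{0,0} (trapezoid, 1 panel, h=1.5000): -0.884613
R_{1,0} (trapezoid, 2 panels, h=0.7500): -1.153856
R_{2,0} (trapezoid, 4 panels, h=0.3750): -1.217641
R_{1,1} = -1.153856 + (-1.153856 − (-0.884613))/3 = -1.243604
R_{2,1} = -1.217641 + (-1.217641 − (-1.153856))/3 = -1.238903
R_{2,2} = -1.238903 + (-1.238903 − (-1.243604))/15 = -1.238590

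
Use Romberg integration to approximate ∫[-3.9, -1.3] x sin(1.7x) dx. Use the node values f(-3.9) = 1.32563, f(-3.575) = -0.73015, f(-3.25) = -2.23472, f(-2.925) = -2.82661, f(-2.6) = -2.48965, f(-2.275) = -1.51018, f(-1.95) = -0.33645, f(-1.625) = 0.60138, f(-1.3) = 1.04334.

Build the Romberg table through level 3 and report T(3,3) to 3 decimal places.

T(0,0) (trapezoid, 1 panel, h=2.6000): 3.07966
T(1,0) (trapezoid, 2 panels, h=1.3000): -1.69671
T(2,0) (trapezoid, 4 panels, h=0.6500): -2.51962
T(3,0) (trapezoid, 8 panels, h=0.3250): -2.71112
T(1,1) = -1.69671 + (-1.69671 − 3.07966)/3 = -3.28883
T(2,1) = -2.51962 + (-2.51962 − (-1.69671))/3 = -2.79392
T(3,1) = -2.71112 + (-2.71112 − (-2.51962))/3 = -2.77495
T(2,2) = -2.79392 + (-2.79392 − (-3.28883))/15 = -2.76093
T(3,2) = -2.77495 + (-2.77495 − (-2.79392))/15 = -2.77369
T(3,3) = -2.77369 + (-2.77369 − (-2.76093))/63 = -2.77389

-2.774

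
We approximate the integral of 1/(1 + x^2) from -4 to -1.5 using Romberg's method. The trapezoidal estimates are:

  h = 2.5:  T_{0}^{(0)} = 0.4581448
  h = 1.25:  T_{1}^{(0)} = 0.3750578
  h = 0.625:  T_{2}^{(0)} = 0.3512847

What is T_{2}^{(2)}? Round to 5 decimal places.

T_{1}^{(1)} = 0.3750578 + (0.3750578 − 0.4581448)/3 = 0.3473621
T_{2}^{(1)} = 0.3512847 + (0.3512847 − 0.3750578)/3 = 0.3433603
T_{2}^{(2)} = 0.3433603 + (0.3433603 − 0.3473621)/15 = 0.3430935

0.34309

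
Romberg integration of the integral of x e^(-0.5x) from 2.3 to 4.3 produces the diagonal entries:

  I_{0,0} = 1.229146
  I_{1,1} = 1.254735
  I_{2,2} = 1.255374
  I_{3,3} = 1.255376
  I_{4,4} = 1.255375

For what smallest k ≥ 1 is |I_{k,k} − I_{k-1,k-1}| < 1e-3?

k = 2

|I_{1,1} − I_{0,0}| = 0.025589 ≥ 1e-3
|I_{2,2} − I_{1,1}| = 0.000639 < 1e-3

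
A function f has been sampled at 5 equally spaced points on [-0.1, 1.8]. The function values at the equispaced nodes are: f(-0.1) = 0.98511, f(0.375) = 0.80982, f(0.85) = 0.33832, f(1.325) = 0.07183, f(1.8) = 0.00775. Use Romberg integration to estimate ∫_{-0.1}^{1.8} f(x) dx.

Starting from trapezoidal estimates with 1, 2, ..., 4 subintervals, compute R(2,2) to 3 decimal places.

R(0,0) (trapezoid, 1 panel, h=1.9000): 0.94322
R(1,0) (trapezoid, 2 panels, h=0.9500): 0.79301
R(2,0) (trapezoid, 4 panels, h=0.4750): 0.81529
R(1,1) = 0.79301 + (0.79301 − 0.94322)/3 = 0.74294
R(2,1) = 0.81529 + (0.81529 − 0.79301)/3 = 0.82272
R(2,2) = 0.82272 + (0.82272 − 0.74294)/15 = 0.82804

0.828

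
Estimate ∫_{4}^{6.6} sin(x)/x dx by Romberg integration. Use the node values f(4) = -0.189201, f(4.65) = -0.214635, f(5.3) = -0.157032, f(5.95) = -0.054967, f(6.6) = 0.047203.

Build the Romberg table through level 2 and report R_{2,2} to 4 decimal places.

-0.3324

R_{0,0} (trapezoid, 1 panel, h=2.6000): -0.184597
R_{1,0} (trapezoid, 2 panels, h=1.3000): -0.296440
R_{2,0} (trapezoid, 4 panels, h=0.6500): -0.323461
R_{1,1} = -0.296440 + (-0.296440 − (-0.184597))/3 = -0.333721
R_{2,1} = -0.323461 + (-0.323461 − (-0.296440))/3 = -0.332468
R_{2,2} = -0.332468 + (-0.332468 − (-0.333721))/15 = -0.332384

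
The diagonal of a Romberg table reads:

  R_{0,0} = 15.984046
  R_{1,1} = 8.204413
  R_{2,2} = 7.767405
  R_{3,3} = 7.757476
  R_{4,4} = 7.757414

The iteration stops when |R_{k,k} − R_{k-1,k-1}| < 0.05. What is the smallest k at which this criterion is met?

|R_{1,1} − R_{0,0}| = 7.779633 ≥ 0.05
|R_{2,2} − R_{1,1}| = 0.437008 ≥ 0.05
|R_{3,3} − R_{2,2}| = 0.009929 < 0.05

k = 3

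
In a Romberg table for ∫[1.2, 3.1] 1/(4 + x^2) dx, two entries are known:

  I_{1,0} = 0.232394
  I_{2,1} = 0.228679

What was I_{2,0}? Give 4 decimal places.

0.2296

From I_{2,1} = (4·I_{2,0} − I_{1,0})/3, solve for I_{2,0}:
4·I_{2,0} = 3·0.228679 + 0.232394 = 0.918431
I_{2,0} = 0.229608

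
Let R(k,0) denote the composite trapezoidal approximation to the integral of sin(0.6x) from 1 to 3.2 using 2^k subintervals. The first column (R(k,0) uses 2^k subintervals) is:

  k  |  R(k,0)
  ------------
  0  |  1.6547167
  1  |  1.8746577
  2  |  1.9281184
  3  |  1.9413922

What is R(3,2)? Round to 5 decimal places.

Richardson extrapolation on the trapezoidal column (denominator 4−1=3):
R(2,1) = (4·1.9281184 − 1.8746577) / 3 = 1.9459386
R(3,1) = (4·1.9413922 − 1.9281184) / 3 = 1.9458168
R(3,2) = 1.9458168 + (1.9458168 − 1.9459386)/15 = 1.9458087

1.94581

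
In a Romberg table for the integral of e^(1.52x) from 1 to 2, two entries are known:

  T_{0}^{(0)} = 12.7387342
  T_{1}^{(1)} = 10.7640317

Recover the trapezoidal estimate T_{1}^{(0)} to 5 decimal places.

11.25771

From T_{1}^{(1)} = (4·T_{1}^{(0)} − T_{0}^{(0)})/3, solve for T_{1}^{(0)}:
4·T_{1}^{(0)} = 3·10.7640317 + 12.7387342 = 45.0308293
T_{1}^{(0)} = 11.2577073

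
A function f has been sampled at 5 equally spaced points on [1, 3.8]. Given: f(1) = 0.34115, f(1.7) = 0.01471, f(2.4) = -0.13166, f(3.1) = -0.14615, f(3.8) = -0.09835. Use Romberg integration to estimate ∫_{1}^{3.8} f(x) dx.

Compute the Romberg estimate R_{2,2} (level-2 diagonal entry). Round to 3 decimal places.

R_{0,0} (trapezoid, 1 panel, h=2.8000): 0.33992
R_{1,0} (trapezoid, 2 panels, h=1.4000): -0.01436
R_{2,0} (trapezoid, 4 panels, h=0.7000): -0.09919
R_{1,1} = -0.01436 + (-0.01436 − 0.33992)/3 = -0.13245
R_{2,1} = -0.09919 + (-0.09919 − (-0.01436))/3 = -0.12747
R_{2,2} = -0.12747 + (-0.12747 − (-0.13245))/15 = -0.12714

-0.127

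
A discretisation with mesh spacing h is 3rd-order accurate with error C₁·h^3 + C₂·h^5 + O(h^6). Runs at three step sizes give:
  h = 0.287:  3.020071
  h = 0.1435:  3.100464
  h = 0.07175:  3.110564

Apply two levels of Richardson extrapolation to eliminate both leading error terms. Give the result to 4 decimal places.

3.1120

First eliminate the h^3 term (factor 2^3 = 8):
  B₁ = (8·3.100464 − 3.020071)/7 = 3.111949
  B₂ = (8·3.110564 − 3.100464)/7 = 3.112007
Then eliminate the h^5 term (factor 2^5 = 32):
  (32·3.112007 − 3.111949)/31 = 3.112009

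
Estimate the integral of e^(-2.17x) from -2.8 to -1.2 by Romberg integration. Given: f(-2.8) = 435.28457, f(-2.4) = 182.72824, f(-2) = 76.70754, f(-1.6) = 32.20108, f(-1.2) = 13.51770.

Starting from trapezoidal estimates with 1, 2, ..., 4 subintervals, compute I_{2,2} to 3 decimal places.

194.486

I_{0,0} (trapezoid, 1 panel, h=1.6000): 359.04182
I_{1,0} (trapezoid, 2 panels, h=0.8000): 240.88694
I_{2,0} (trapezoid, 4 panels, h=0.4000): 206.41520
I_{1,1} = 240.88694 + (240.88694 − 359.04182)/3 = 201.50198
I_{2,1} = 206.41520 + (206.41520 − 240.88694)/3 = 194.92462
I_{2,2} = 194.92462 + (194.92462 − 201.50198)/15 = 194.48613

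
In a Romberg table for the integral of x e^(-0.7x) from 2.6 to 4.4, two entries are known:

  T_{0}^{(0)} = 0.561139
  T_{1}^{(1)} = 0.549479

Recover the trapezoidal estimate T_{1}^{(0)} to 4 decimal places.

From T_{1}^{(1)} = (4·T_{1}^{(0)} − T_{0}^{(0)})/3, solve for T_{1}^{(0)}:
4·T_{1}^{(0)} = 3·0.549479 + 0.561139 = 2.209576
T_{1}^{(0)} = 0.552394

0.5524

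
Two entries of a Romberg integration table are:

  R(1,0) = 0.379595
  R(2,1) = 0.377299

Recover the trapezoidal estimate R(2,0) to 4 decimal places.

0.3779

From R(2,1) = (4·R(2,0) − R(1,0))/3, solve for R(2,0):
4·R(2,0) = 3·0.377299 + 0.379595 = 1.511492
R(2,0) = 0.377873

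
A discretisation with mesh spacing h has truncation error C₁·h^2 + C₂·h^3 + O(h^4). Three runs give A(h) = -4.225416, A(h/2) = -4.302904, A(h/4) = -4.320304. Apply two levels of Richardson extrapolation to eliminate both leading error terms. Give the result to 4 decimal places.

-4.3257

First eliminate the h^2 term (factor 2^2 = 4):
  B₁ = (4·(-4.302904) − (-4.225416))/3 = -4.328733
  B₂ = (4·(-4.320304) − (-4.302904))/3 = -4.326104
Then eliminate the h^3 term (factor 2^3 = 8):
  (8·(-4.326104) − (-4.328733))/7 = -4.325728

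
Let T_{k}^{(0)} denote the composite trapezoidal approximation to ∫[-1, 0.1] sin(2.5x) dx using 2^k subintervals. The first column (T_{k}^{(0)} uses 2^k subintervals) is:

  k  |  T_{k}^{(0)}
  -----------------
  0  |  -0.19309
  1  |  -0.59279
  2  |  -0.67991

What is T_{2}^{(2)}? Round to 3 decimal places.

-0.708

T_{1}^{(1)} = -0.59279 + (-0.59279 − (-0.19309))/3 = -0.72602
T_{2}^{(1)} = -0.67991 + (-0.67991 − (-0.59279))/3 = -0.70895
T_{2}^{(2)} = (16·(-0.70895) − (-0.72602)) / 15 = -0.70781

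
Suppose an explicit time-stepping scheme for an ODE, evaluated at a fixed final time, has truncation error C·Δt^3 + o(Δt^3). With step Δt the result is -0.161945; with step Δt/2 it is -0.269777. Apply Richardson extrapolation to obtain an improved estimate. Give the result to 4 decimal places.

The leading error scales as Δt^3; refining by a factor of 2 reduces it by 2^3 = 8.
Extrapolated value = (8·A(Δt/2) − A(Δt)) / (8 − 1)
= (8·(-0.269777) − (-0.161945)) / 7
= -1.996271 / 7 = -0.285182

-0.2852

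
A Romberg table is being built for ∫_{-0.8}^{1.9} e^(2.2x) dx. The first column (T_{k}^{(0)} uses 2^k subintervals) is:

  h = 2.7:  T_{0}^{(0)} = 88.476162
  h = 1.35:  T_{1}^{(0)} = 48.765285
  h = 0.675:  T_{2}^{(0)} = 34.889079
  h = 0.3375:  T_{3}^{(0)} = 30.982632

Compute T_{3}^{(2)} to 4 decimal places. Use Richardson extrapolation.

T_{2}^{(1)} = (4·34.889079 − 48.765285) / 3 = 30.263677
T_{3}^{(1)} = 30.982632 + (30.982632 − 34.889079)/3 = 29.680483
T_{3}^{(2)} = 29.680483 + (29.680483 − 30.263677)/15 = 29.641603

29.6416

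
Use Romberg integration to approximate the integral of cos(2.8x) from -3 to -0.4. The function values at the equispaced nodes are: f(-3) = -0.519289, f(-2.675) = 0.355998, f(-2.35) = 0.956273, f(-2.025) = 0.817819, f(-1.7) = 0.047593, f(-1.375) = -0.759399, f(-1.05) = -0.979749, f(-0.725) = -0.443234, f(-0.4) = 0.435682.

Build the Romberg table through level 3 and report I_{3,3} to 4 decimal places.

-0.0161

I_{0,0} (trapezoid, 1 panel, h=2.6000): -0.108689
I_{1,0} (trapezoid, 2 panels, h=1.3000): 0.007526
I_{2,0} (trapezoid, 4 panels, h=0.6500): -0.011496
I_{3,0} (trapezoid, 8 panels, h=0.3250): -0.015113
I_{1,1} = 0.007526 + (0.007526 − (-0.108689))/3 = 0.046264
I_{2,1} = -0.011496 + (-0.011496 − 0.007526)/3 = -0.017837
I_{3,1} = -0.015113 + (-0.015113 − (-0.011496))/3 = -0.016319
I_{2,2} = -0.017837 + (-0.017837 − 0.046264)/15 = -0.022110
I_{3,2} = -0.016319 + (-0.016319 − (-0.017837))/15 = -0.016218
I_{3,3} = -0.016218 + (-0.016218 − (-0.022110))/63 = -0.016124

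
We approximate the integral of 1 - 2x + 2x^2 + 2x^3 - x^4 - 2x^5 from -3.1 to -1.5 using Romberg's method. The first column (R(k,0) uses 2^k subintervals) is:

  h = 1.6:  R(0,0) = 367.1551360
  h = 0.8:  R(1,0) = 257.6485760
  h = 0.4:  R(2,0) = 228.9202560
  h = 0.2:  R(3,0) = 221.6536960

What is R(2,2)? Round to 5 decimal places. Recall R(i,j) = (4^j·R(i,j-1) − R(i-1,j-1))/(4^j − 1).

R(1,1) = (4·257.6485760 − 367.1551360) / 3 = 221.1463893
R(2,1) = (4·228.9202560 − 257.6485760) / 3 = 219.3441493
R(2,2) = (16·219.3441493 − 221.1463893) / 15 = 219.2240000

219.22400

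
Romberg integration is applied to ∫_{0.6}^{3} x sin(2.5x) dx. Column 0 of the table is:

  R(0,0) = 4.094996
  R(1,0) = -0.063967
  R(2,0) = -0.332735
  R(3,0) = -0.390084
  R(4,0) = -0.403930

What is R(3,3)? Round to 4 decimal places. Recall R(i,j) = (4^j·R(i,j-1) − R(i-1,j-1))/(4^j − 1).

Richardson extrapolation on the trapezoidal column (denominator 4−1=3):
R(1,1) = (4·(-0.063967) − 4.094996) / 3 = -1.450288
R(2,1) = -0.332735 + (-0.332735 − (-0.063967))/3 = -0.422324
R(3,1) = (4·(-0.390084) − (-0.332735)) / 3 = -0.409200
R(2,2) = -0.422324 + (-0.422324 − (-1.450288))/15 = -0.353793
R(3,2) = (16·(-0.409200) − (-0.422324)) / 15 = -0.408325
R(3,3) = -0.408325 + (-0.408325 − (-0.353793))/63 = -0.409191

-0.4092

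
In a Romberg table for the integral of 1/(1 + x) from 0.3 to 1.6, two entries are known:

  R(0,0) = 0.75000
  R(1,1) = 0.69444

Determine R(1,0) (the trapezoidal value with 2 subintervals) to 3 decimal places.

0.708

From R(1,1) = (4·R(1,0) − R(0,0))/3, solve for R(1,0):
4·R(1,0) = 3·0.69444 + 0.75000 = 2.83332
R(1,0) = 0.70833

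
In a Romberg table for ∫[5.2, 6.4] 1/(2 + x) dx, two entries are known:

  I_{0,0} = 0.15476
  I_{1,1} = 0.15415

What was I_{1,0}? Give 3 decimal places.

From I_{1,1} = (4·I_{1,0} − I_{0,0})/3, solve for I_{1,0}:
4·I_{1,0} = 3·0.15415 + 0.15476 = 0.61721
I_{1,0} = 0.15430

0.154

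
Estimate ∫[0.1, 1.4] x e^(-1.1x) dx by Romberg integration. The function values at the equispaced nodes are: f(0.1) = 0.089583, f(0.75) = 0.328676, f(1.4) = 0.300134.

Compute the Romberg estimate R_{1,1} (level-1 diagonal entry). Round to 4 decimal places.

0.3693

R_{0,0} (trapezoid, 1 panel, h=1.3000): 0.253316
R_{1,0} (trapezoid, 2 panels, h=0.6500): 0.340297
R_{1,1} = 0.340297 + (0.340297 − 0.253316)/3 = 0.369291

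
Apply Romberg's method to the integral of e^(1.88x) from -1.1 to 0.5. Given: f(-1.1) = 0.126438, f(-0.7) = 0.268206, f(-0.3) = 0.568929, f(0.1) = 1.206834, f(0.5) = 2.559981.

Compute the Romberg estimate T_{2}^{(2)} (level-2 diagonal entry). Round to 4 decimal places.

T_{0}^{(0)} (trapezoid, 1 panel, h=1.6000): 2.149135
T_{1}^{(0)} (trapezoid, 2 panels, h=0.8000): 1.529711
T_{2}^{(0)} (trapezoid, 4 panels, h=0.4000): 1.354871
T_{1}^{(1)} = 1.529711 + (1.529711 − 2.149135)/3 = 1.323236
T_{2}^{(1)} = 1.354871 + (1.354871 − 1.529711)/3 = 1.296591
T_{2}^{(2)} = 1.296591 + (1.296591 − 1.323236)/15 = 1.294815

1.2948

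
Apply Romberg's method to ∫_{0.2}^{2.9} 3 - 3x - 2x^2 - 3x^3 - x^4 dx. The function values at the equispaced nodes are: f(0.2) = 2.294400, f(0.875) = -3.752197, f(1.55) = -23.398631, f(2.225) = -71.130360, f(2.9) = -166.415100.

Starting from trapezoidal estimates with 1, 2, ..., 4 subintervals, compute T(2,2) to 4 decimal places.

-114.7761

T(0,0) (trapezoid, 1 panel, h=2.7000): -221.562945
T(1,0) (trapezoid, 2 panels, h=1.3500): -142.369624
T(2,0) (trapezoid, 4 panels, h=0.6750): -121.730538
T(1,1) = -142.369624 + (-142.369624 − (-221.562945))/3 = -115.971850
T(2,1) = -121.730538 + (-121.730538 − (-142.369624))/3 = -114.850843
T(2,2) = -114.850843 + (-114.850843 − (-115.971850))/15 = -114.776109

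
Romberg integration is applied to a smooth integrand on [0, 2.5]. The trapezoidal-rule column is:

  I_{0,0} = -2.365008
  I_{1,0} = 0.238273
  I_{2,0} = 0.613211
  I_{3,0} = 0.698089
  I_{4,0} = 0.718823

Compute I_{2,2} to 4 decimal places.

0.7137

I_{1,1} = (4·0.238273 − (-2.365008)) / 3 = 1.106033
I_{2,1} = 0.613211 + (0.613211 − 0.238273)/3 = 0.738190
I_{2,2} = (16·0.738190 − 1.106033) / 15 = 0.713667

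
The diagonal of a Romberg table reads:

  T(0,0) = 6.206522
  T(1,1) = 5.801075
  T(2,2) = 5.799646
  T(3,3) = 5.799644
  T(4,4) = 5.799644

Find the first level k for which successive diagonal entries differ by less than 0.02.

|T(1,1) − T(0,0)| = 0.405447 ≥ 0.02
|T(2,2) − T(1,1)| = 0.001429 < 0.02

k = 2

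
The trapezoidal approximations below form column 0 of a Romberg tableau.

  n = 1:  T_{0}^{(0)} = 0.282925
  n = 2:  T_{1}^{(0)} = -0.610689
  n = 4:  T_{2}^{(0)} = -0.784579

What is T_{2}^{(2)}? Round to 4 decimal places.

Richardson extrapolation on the trapezoidal column (denominator 4−1=3):
T_{1}^{(1)} = (4·(-0.610689) − 0.282925) / 3 = -0.908560
T_{2}^{(1)} = -0.784579 + (-0.784579 − (-0.610689))/3 = -0.842542
T_{2}^{(2)} = -0.842542 + (-0.842542 − (-0.908560))/15 = -0.838141

-0.8381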